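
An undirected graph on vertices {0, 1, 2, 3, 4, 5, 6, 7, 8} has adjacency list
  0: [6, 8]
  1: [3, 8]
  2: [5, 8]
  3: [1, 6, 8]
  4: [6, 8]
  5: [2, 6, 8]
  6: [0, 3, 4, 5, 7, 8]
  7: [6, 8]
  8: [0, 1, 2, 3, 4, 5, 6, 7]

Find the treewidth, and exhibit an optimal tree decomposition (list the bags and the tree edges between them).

Treewidth 2.
Bags: B1 = {3, 6, 8}  B2 = {1, 3, 8}  B3 = {5, 6, 8}  B4 = {2, 5, 8}  B5 = {6, 7, 8}  B6 = {0, 6, 8}  B7 = {4, 6, 8}
Tree: B1–B2, B1–B3, B3–B4, B1–B5, B1–B6, B5–B7

The largest bag has 3 vertices, giving width 2; this decomposition certifies tw(G) ≤ 2. For the lower bound, the 3 vertices {1, 3, 8} are pairwise adjacent, and any tree decomposition puts a clique entirely inside one bag — forcing width ≥ 2. Hence tw(G) = 2 exactly.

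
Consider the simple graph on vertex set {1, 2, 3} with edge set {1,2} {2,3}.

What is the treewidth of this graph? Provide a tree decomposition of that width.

Treewidth 1.
One such decomposition:
Bags: B1 = {1, 2}  B2 = {2, 3}
Tree: B1–B2

Every bag has size at most 2, so the width is 2 − 1 = 1 and tw(G) ≤ 1. Since G has at least one edge (e.g. 2–1), it is not an edgeless graph, so tw(G) ≥ 1. Combining the bounds, tw(G) = 1.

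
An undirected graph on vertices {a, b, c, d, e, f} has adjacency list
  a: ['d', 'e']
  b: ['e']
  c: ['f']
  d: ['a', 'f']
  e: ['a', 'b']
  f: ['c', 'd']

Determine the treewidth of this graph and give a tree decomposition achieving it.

Each bag holds 2 vertices, so the decomposition has width 1, which upper-bounds the treewidth. G has an edge, so its treewidth is at least 1. Therefore the treewidth is 1.

Treewidth 1.
Bags: B1 = {c, f}  B2 = {d, f}  B3 = {a, d}  B4 = {a, e}  B5 = {b, e}
Tree: B1–B2, B2–B3, B3–B4, B4–B5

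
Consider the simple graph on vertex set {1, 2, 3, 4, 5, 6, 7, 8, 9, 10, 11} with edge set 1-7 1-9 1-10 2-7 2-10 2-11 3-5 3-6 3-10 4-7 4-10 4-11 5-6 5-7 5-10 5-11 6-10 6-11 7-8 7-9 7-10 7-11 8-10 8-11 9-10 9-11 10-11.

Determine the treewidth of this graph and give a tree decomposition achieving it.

The largest bag has 4 vertices, giving width 3; this decomposition certifies tw(G) ≤ 3. Conversely, {3, 5, 6, 10} is a clique of size 4, and the vertices of any clique must share a bag in every tree decomposition; so some bag has ≥ 4 vertices and tw(G) ≥ 3. Hence tw(G) = 3 exactly.

Treewidth 3.
One optimal decomposition is:
Bags: B1 = {7, 9, 10, 11}  B2 = {1, 7, 9, 10}  B3 = {7, 8, 10, 11}  B4 = {5, 7, 10, 11}  B5 = {2, 7, 10, 11}  B6 = {4, 7, 10, 11}  B7 = {5, 6, 10, 11}  B8 = {3, 5, 6, 10}
Tree: B1–B2, B1–B3, B1–B4, B3–B5, B3–B6, B4–B7, B7–B8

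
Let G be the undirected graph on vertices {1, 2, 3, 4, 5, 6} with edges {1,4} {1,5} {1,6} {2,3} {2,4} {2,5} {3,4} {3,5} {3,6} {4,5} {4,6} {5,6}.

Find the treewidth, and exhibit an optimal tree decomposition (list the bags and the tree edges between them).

Treewidth 3.
Bags: B1 = {2, 3, 4, 5}  B2 = {3, 4, 5, 6}  B3 = {1, 4, 5, 6}
Tree: B1–B2, B2–B3

The largest bag has 4 vertices, giving width 3; this decomposition certifies tw(G) ≤ 3. On the other hand G contains the 4-clique {1, 4, 5, 6}. A clique must lie in a single bag of any decomposition, so no decomposition can have width below 3. Hence tw(G) = 3 exactly.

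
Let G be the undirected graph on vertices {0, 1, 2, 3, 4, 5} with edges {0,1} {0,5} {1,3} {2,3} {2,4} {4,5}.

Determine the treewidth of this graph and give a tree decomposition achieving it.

Every bag has size at most 3, so the width is 3 − 1 = 2 and tw(G) ≤ 2. Since 0–5–4–2–3–1–0 is a cycle in G, G is not acyclic. Forests are exactly the graphs of treewidth ≤ 1, so tw(G) ≥ 2. Hence tw(G) = 2 exactly.

Treewidth 2.
One optimal decomposition is:
Bags: B1 = {0, 4, 5}  B2 = {0, 2, 4}  B3 = {0, 2, 3}  B4 = {0, 1, 3}
Tree: B1–B2, B2–B3, B3–B4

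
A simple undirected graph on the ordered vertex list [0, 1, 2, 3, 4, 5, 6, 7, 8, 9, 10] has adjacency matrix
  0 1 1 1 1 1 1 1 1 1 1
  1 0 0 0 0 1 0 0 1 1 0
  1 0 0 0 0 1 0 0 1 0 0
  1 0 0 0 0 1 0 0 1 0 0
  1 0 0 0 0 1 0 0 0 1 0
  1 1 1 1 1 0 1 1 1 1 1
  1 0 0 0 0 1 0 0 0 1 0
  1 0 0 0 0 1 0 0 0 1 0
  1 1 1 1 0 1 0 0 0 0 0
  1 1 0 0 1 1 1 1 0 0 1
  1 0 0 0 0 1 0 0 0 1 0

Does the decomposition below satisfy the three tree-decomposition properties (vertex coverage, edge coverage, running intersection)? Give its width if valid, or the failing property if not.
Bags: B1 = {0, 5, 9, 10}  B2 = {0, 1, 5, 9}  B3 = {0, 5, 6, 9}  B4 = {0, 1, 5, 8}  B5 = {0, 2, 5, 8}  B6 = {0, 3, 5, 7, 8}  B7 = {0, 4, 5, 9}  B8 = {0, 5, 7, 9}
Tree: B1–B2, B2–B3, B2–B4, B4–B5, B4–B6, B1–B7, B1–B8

A tree decomposition must satisfy three properties: every vertex lies in some bag; for every edge, both endpoints lie together in some bag; and for every vertex, the bags containing it form a connected subtree. Here bags containing vertex 7 are not connected in the tree, so the decomposition is invalid.

No — bags containing vertex 7 are not connected in the tree.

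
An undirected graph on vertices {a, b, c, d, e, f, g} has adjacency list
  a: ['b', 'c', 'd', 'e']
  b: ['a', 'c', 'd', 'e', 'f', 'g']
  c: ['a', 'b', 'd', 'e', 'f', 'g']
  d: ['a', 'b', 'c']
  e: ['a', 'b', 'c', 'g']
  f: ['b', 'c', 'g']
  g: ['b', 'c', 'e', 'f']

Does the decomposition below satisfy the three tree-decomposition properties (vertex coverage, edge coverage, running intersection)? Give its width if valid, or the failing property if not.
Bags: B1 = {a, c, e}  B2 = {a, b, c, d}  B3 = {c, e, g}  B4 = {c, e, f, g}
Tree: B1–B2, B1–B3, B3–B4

No — edge (b,e) lies in no bag.

A tree decomposition must satisfy three properties: every vertex lies in some bag; for every edge, both endpoints lie together in some bag; and for every vertex, the bags containing it form a connected subtree. Here edge (b,e) lies in no bag, so the decomposition is invalid.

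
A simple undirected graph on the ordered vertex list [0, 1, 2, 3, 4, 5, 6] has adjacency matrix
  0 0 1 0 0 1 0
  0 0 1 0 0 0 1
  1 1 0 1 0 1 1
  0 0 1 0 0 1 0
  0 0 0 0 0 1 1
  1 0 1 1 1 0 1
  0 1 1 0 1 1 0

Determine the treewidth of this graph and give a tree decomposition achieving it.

Treewidth 2.
One such decomposition:
Bags: B1 = {4, 5, 6}  B2 = {2, 5, 6}  B3 = {2, 3, 5}  B4 = {1, 2, 6}  B5 = {0, 2, 5}
Tree: B1–B2, B2–B3, B2–B4, B2–B5

Each bag holds 3 vertices, so the decomposition has width 2, which upper-bounds the treewidth. Conversely, {1, 2, 6} is a clique of size 3, and the vertices of any clique must share a bag in every tree decomposition; so some bag has ≥ 3 vertices and tw(G) ≥ 2. Therefore the treewidth is 2.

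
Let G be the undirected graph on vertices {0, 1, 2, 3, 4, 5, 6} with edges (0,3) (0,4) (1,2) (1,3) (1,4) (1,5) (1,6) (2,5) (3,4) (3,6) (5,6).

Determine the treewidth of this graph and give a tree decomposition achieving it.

Each bag holds 3 vertices, so the decomposition has width 2, which upper-bounds the treewidth. On the other hand G contains the 3-clique {0, 3, 4}. A clique must lie in a single bag of any decomposition, so no decomposition can have width below 2. Hence tw(G) = 2 exactly.

Treewidth 2.
One optimal decomposition is:
Bags: B1 = {1, 5, 6}  B2 = {1, 3, 6}  B3 = {1, 2, 5}  B4 = {1, 3, 4}  B5 = {0, 3, 4}
Tree: B1–B2, B1–B3, B2–B4, B4–B5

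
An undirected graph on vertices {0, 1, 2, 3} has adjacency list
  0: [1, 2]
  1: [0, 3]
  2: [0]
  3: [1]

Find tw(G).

A width-1 tree decomposition is:
Bags: B1 = {0, 1}  B2 = {1, 3}  B3 = {0, 2}
Tree: B1–B2, B1–B3
Each bag holds 2 vertices, so the decomposition has width 1, which upper-bounds the treewidth. G has an edge, so its treewidth is at least 1. Therefore the treewidth is 1.

1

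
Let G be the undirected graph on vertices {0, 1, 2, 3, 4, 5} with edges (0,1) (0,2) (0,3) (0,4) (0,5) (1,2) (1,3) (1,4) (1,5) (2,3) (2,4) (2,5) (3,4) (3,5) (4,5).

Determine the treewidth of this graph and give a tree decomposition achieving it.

Treewidth 5.
One optimal decomposition is:
Bags: B1 = {0, 1, 2, 3, 4, 5}
Tree: (single bag)

With just one bag of size 6, the width is 6 − 1 = 5, so tw(G) ≤ 5. On the other hand G contains the 6-clique {0, 1, 2, 3, 4, 5}. A clique must lie in a single bag of any decomposition, so no decomposition can have width below 5. The upper and lower bounds meet at 5, so that is the treewidth.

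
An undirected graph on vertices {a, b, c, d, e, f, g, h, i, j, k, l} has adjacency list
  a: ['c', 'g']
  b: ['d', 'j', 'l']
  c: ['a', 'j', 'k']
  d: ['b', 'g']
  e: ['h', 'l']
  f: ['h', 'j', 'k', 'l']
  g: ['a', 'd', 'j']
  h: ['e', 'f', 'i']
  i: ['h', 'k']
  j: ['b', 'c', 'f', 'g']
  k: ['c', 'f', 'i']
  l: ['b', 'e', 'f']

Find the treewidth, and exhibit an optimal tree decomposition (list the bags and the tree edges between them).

The largest bag has 4 vertices, giving width 3; this decomposition certifies tw(G) ≤ 3. For the lower bound: the 4 vertex sets {a,d,g}, {b}, {j}, {c,f,k,l} are disjoint, each induces a connected subgraph, and every pair is joined by at least one edge of G. Contracting each set to a single vertex therefore yields K_{4} as a minor, and since treewidth is minor-monotone, tw(G) ≥ tw(K_{4}) = 3. The upper and lower bounds meet at 3, so that is the treewidth.

Treewidth 3.
Bags: B1 = {a, b, d, g}  B2 = {a, b, g, j}  B3 = {a, b, c, j}  B4 = {b, c, j, l}  B5 = {c, f, j, l}  B6 = {c, f, k, l}  B7 = {e, f, k, l}  B8 = {e, f, h, k}  B9 = {e, h, i, k}
Tree: B1–B2, B2–B3, B3–B4, B4–B5, B5–B6, B6–B7, B7–B8, B8–B9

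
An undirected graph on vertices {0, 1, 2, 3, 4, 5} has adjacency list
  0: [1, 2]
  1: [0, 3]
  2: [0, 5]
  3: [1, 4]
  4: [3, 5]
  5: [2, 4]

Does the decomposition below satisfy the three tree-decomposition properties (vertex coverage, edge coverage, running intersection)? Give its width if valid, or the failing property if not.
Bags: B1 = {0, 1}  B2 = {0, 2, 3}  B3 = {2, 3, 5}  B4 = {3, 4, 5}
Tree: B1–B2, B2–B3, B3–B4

A tree decomposition must satisfy three properties: every vertex lies in some bag; for every edge, both endpoints lie together in some bag; and for every vertex, the bags containing it form a connected subtree. Here edge (3,1) lies in no bag, so the decomposition is invalid.

No — edge (3,1) lies in no bag.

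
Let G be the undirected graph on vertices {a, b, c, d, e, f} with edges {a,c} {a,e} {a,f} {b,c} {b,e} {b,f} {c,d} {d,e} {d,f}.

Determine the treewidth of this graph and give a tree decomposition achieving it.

Treewidth 3.
One optimal decomposition is:
Bags: B1 = {a, c, e, f}  B2 = {c, d, e, f}  B3 = {b, c, e, f}
Tree: B1–B2, B2–B3

Every bag has size at most 4, so the width is 4 − 1 = 3 and tw(G) ≤ 3. For the lower bound: the 4 vertex sets {a,e}, {c,d}, {f}, {b} are disjoint, each induces a connected subgraph, and every pair is joined by at least one edge of G. Contracting each set to a single vertex therefore yields K_{4} as a minor, and since treewidth is minor-monotone, tw(G) ≥ tw(K_{4}) = 3. Combining the bounds, tw(G) = 3.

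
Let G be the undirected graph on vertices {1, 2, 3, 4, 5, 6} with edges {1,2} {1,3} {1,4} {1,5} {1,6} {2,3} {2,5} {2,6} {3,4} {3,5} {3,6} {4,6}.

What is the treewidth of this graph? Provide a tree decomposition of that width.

Treewidth 3.
Bags: B1 = {1, 3, 4, 6}  B2 = {1, 2, 3, 6}  B3 = {1, 2, 3, 5}
Tree: B1–B2, B2–B3

Each bag holds 4 vertices, so the decomposition has width 3, which upper-bounds the treewidth. For the lower bound, the 4 vertices {1, 2, 3, 5} are pairwise adjacent, and any tree decomposition puts a clique entirely inside one bag — forcing width ≥ 3. Combining the bounds, tw(G) = 3.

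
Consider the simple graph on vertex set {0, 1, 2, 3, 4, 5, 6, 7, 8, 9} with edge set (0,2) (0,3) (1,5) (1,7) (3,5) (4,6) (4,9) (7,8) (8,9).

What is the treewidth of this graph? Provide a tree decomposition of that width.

Treewidth 1.
Bags: B1 = {4, 6}  B2 = {4, 9}  B3 = {8, 9}  B4 = {7, 8}  B5 = {1, 7}  B6 = {1, 5}  B7 = {3, 5}  B8 = {0, 3}  B9 = {0, 2}
Tree: B1–B2, B2–B3, B3–B4, B4–B5, B5–B6, B6–B7, B7–B8, B8–B9

The largest bag has 2 vertices, giving width 1; this decomposition certifies tw(G) ≤ 1. Any graph with an edge has treewidth ≥ 1, and G has the edge 6–4. Hence tw(G) = 1 exactly.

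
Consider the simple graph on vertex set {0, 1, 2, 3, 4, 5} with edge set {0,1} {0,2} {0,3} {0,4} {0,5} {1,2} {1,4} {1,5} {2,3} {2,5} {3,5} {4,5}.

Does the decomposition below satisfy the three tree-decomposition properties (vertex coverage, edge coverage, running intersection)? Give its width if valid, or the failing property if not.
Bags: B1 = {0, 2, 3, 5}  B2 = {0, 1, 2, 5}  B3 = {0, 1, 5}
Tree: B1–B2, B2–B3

No — vertex 4 appears in no bag.

A tree decomposition must satisfy three properties: every vertex lies in some bag; for every edge, both endpoints lie together in some bag; and for every vertex, the bags containing it form a connected subtree. Here vertex 4 appears in no bag, so the decomposition is invalid.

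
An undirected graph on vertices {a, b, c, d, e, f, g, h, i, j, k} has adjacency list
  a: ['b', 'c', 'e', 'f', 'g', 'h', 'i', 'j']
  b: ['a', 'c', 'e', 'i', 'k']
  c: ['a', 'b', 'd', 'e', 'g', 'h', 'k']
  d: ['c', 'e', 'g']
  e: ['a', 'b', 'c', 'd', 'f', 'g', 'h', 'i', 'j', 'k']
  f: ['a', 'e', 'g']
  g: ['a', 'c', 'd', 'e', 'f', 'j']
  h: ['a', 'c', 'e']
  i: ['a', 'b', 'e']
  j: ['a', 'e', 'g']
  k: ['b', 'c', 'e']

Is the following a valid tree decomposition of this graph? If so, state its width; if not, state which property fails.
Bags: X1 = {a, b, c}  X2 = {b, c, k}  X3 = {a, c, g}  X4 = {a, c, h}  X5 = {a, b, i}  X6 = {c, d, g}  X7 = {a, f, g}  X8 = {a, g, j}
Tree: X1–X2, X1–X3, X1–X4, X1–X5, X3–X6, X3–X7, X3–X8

A tree decomposition must satisfy three properties: every vertex lies in some bag; for every edge, both endpoints lie together in some bag; and for every vertex, the bags containing it form a connected subtree. Here vertex e appears in no bag, so the decomposition is invalid.

No — vertex e appears in no bag.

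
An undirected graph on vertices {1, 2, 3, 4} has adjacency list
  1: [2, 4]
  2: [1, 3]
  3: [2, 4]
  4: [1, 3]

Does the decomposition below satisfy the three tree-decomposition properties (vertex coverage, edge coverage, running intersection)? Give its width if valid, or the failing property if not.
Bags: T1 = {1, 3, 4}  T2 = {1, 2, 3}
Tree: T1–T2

Yes; width 2.

Every vertex of G appears in some bag (union = {1, 2, 3, 4}); every edge is covered by a bag; and for each vertex v the set of bags containing v is connected in the bag tree. The decomposition is therefore valid. The largest bag has 3 vertices, so the width is 2.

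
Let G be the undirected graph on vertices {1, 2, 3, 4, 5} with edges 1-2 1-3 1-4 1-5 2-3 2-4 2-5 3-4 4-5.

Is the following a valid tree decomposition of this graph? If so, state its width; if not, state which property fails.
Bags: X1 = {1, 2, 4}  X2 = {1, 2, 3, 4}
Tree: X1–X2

A tree decomposition must satisfy three properties: every vertex lies in some bag; for every edge, both endpoints lie together in some bag; and for every vertex, the bags containing it form a connected subtree. Here vertex 5 appears in no bag, so the decomposition is invalid.

No — vertex 5 appears in no bag.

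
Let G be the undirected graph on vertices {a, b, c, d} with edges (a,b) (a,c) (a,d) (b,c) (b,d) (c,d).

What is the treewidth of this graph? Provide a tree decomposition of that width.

With just one bag of size 4, the width is 4 − 1 = 3, so tw(G) ≤ 3. For the lower bound, the 4 vertices {a, b, c, d} are pairwise adjacent, and any tree decomposition puts a clique entirely inside one bag — forcing width ≥ 3. Combining the bounds, tw(G) = 3.

Treewidth 3.
One such decomposition:
Bags: B1 = {a, b, c, d}
Tree: (single bag)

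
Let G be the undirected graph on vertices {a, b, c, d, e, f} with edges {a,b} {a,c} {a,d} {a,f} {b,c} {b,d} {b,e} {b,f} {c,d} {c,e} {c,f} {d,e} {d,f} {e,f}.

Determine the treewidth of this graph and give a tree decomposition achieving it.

Each bag holds 5 vertices, so the decomposition has width 4, which upper-bounds the treewidth. On the other hand G contains the 5-clique {b, c, d, e, f}. A clique must lie in a single bag of any decomposition, so no decomposition can have width below 4. Therefore the treewidth is 4.

Treewidth 4.
One optimal decomposition is:
Bags: B1 = {a, b, c, d, f}  B2 = {b, c, d, e, f}
Tree: B1–B2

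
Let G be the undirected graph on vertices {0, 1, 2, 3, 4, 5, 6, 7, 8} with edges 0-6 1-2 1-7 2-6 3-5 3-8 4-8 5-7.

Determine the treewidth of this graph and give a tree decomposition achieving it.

Treewidth 1.
Bags: B1 = {0, 6}  B2 = {2, 6}  B3 = {1, 2}  B4 = {1, 7}  B5 = {5, 7}  B6 = {3, 5}  B7 = {3, 8}  B8 = {4, 8}
Tree: B1–B2, B2–B3, B3–B4, B4–B5, B5–B6, B6–B7, B7–B8

Every bag has size at most 2, so the width is 2 − 1 = 1 and tw(G) ≤ 1. Since G has at least one edge (e.g. 0–6), it is not an edgeless graph, so tw(G) ≥ 1. The upper and lower bounds meet at 1, so that is the treewidth.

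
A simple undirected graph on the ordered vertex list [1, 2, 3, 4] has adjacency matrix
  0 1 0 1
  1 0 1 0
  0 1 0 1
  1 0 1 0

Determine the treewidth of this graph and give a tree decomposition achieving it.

Treewidth 2.
One optimal decomposition is:
Bags: B1 = {2, 3, 4}  B2 = {1, 2, 4}
Tree: B1–B2

Each bag holds 3 vertices, so the decomposition has width 2, which upper-bounds the treewidth. For the lower bound, G contains the cycle 4–3–2–1–4, so G is not a forest; only forests have treewidth ≤ 1, hence tw(G) ≥ 2. Therefore the treewidth is 2.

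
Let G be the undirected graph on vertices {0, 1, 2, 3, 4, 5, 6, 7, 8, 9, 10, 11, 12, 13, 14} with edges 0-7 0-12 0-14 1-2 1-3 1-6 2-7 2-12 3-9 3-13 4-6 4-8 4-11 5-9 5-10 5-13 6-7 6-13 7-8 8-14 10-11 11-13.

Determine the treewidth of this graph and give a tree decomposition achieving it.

Treewidth 3.
Bags: B1 = {3, 5, 9, 10}  B2 = {3, 5, 10, 13}  B3 = {3, 10, 11, 13}  B4 = {1, 3, 11, 13}  B5 = {1, 6, 11, 13}  B6 = {1, 4, 6, 11}  B7 = {1, 2, 4, 6}  B8 = {2, 4, 6, 7}  B9 = {2, 4, 7, 8}  B10 = {2, 7, 8, 12}  B11 = {0, 7, 8, 12}  B12 = {0, 8, 12, 14}
Tree: B1–B2, B2–B3, B3–B4, B4–B5, B5–B6, B6–B7, B7–B8, B8–B9, B9–B10, B10–B11, B11–B12

The largest bag has 4 vertices, giving width 3; this decomposition certifies tw(G) ≤ 3. For the lower bound: the 4 vertex sets {5,9,10}, {3}, {13}, {1,4,6,11} are disjoint, each induces a connected subgraph, and every pair is joined by at least one edge of G. Contracting each set to a single vertex therefore yields K_{4} as a minor, and since treewidth is minor-monotone, tw(G) ≥ tw(K_{4}) = 3. Therefore the treewidth is 3.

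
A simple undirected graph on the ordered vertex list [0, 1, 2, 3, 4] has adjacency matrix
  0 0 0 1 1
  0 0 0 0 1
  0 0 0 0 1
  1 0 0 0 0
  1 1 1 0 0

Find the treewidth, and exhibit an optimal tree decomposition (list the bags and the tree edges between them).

The largest bag has 2 vertices, giving width 1; this decomposition certifies tw(G) ≤ 1. G has an edge, so its treewidth is at least 1. Hence tw(G) = 1 exactly.

Treewidth 1.
One such decomposition:
Bags: B1 = {1, 4}  B2 = {2, 4}  B3 = {0, 4}  B4 = {0, 3}
Tree: B1–B2, B1–B3, B3–B4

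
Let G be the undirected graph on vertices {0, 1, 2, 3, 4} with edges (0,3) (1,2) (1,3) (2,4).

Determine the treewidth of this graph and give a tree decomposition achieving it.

Every bag has size at most 2, so the width is 2 − 1 = 1 and tw(G) ≤ 1. Any graph with an edge has treewidth ≥ 1, and G has the edge 4–2. Therefore the treewidth is 1.

Treewidth 1.
One optimal decomposition is:
Bags: B1 = {2, 4}  B2 = {1, 2}  B3 = {1, 3}  B4 = {0, 3}
Tree: B1–B2, B2–B3, B3–B4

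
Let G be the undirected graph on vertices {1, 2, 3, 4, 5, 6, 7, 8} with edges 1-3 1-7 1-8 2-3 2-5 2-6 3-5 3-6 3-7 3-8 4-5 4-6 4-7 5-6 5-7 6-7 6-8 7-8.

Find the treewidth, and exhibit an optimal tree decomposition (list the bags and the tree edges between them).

Treewidth 3.
One optimal decomposition is:
Bags: B1 = {3, 5, 6, 7}  B2 = {2, 3, 5, 6}  B3 = {3, 6, 7, 8}  B4 = {1, 3, 7, 8}  B5 = {4, 5, 6, 7}
Tree: B1–B2, B1–B3, B3–B4, B1–B5

Each bag holds 4 vertices, so the decomposition has width 3, which upper-bounds the treewidth. On the other hand G contains the 4-clique {1, 3, 7, 8}. A clique must lie in a single bag of any decomposition, so no decomposition can have width below 3. Hence tw(G) = 3 exactly.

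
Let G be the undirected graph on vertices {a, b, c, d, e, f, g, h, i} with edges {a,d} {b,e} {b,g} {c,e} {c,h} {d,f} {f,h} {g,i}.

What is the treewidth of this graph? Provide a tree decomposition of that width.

Treewidth 1.
One such decomposition:
Bags: B1 = {a, d}  B2 = {d, f}  B3 = {f, h}  B4 = {c, h}  B5 = {c, e}  B6 = {b, e}  B7 = {b, g}  B8 = {g, i}
Tree: B1–B2, B2–B3, B3–B4, B4–B5, B5–B6, B6–B7, B7–B8

Every bag has size at most 2, so the width is 2 − 1 = 1 and tw(G) ≤ 1. G has an edge, so its treewidth is at least 1. Therefore the treewidth is 1.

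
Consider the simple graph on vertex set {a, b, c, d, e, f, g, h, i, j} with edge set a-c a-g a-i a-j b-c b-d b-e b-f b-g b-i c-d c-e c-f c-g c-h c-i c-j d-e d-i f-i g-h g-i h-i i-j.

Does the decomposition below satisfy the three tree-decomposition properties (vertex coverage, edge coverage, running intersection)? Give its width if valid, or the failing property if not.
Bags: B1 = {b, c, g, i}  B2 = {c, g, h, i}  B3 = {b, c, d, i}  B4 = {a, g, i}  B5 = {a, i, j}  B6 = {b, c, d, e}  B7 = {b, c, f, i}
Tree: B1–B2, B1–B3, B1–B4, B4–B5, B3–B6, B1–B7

No — edge (c,a) lies in no bag.

A tree decomposition must satisfy three properties: every vertex lies in some bag; for every edge, both endpoints lie together in some bag; and for every vertex, the bags containing it form a connected subtree. Here edge (c,a) lies in no bag, so the decomposition is invalid.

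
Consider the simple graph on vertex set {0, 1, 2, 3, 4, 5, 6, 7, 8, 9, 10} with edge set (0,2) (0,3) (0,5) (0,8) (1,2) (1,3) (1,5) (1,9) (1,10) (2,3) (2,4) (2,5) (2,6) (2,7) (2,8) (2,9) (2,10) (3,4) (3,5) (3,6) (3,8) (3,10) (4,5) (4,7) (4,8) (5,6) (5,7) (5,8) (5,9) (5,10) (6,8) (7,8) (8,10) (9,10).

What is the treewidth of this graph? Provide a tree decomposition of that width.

Treewidth 4.
Bags: B1 = {2, 3, 5, 8, 10}  B2 = {1, 2, 3, 5, 10}  B3 = {0, 2, 3, 5, 8}  B4 = {2, 3, 4, 5, 8}  B5 = {1, 2, 5, 9, 10}  B6 = {2, 4, 5, 7, 8}  B7 = {2, 3, 5, 6, 8}
Tree: B1–B2, B1–B3, B1–B4, B2–B5, B4–B6, B4–B7

Every bag has size at most 5, so the width is 5 − 1 = 4 and tw(G) ≤ 4. Conversely, {1, 2, 5, 9, 10} is a clique of size 5, and the vertices of any clique must share a bag in every tree decomposition; so some bag has ≥ 5 vertices and tw(G) ≥ 4. Therefore the treewidth is 4.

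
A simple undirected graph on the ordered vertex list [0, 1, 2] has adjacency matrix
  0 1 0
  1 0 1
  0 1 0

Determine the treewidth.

A width-1 tree decomposition is:
Bags: B1 = {0, 1}  B2 = {1, 2}
Tree: B1–B2
Every bag has size at most 2, so the width is 2 − 1 = 1 and tw(G) ≤ 1. Any graph with an edge has treewidth ≥ 1, and G has the edge 0–1. Hence tw(G) = 1 exactly.

1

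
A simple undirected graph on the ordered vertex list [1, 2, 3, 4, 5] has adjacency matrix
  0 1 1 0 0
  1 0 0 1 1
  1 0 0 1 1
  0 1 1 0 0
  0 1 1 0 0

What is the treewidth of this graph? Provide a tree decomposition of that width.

Treewidth 2.
One optimal decomposition is:
Bags: B1 = {2, 3, 4}  B2 = {1, 2, 3}  B3 = {2, 3, 5}
Tree: B1–B2, B2–B3

Every bag has size at most 3, so the width is 3 − 1 = 2 and tw(G) ≤ 2. Since 3–4–2–1–3 is a cycle in G, G is not acyclic. Forests are exactly the graphs of treewidth ≤ 1, so tw(G) ≥ 2. Hence tw(G) = 2 exactly.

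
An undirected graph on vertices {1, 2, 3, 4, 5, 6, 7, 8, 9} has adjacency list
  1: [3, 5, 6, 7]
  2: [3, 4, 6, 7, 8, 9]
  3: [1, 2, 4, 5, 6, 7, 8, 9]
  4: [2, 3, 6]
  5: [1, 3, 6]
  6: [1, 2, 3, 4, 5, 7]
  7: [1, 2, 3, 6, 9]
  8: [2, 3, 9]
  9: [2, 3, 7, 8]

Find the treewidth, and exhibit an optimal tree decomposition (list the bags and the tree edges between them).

Every bag has size at most 4, so the width is 4 − 1 = 3 and tw(G) ≤ 3. Conversely, {1, 3, 5, 6} is a clique of size 4, and the vertices of any clique must share a bag in every tree decomposition; so some bag has ≥ 4 vertices and tw(G) ≥ 3. Hence tw(G) = 3 exactly.

Treewidth 3.
One optimal decomposition is:
Bags: B1 = {2, 3, 6, 7}  B2 = {2, 3, 4, 6}  B3 = {1, 3, 6, 7}  B4 = {1, 3, 5, 6}  B5 = {2, 3, 7, 9}  B6 = {2, 3, 8, 9}
Tree: B1–B2, B1–B3, B3–B4, B1–B5, B5–B6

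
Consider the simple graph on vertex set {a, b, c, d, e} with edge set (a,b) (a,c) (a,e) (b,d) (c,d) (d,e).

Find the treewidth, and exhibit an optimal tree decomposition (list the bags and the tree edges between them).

Every bag has size at most 3, so the width is 3 − 1 = 2 and tw(G) ≤ 2. The edges a–b–d–c–a form a cycle, so G is not a tree and its treewidth is at least 2. Combining the bounds, tw(G) = 2.

Treewidth 2.
One optimal decomposition is:
Bags: B1 = {a, b, d}  B2 = {a, c, d}  B3 = {a, d, e}
Tree: B1–B2, B2–B3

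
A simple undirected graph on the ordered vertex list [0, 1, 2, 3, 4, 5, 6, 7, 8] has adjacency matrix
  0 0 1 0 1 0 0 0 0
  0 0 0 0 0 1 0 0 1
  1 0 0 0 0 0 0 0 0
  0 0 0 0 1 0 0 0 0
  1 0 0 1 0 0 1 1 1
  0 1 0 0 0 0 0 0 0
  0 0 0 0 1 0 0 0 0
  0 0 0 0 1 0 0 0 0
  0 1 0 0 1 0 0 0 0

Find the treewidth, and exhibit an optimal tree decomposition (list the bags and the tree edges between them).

Treewidth 1.
One optimal decomposition is:
Bags: B1 = {4, 6}  B2 = {0, 4}  B3 = {4, 8}  B4 = {1, 8}  B5 = {0, 2}  B6 = {4, 7}  B7 = {3, 4}  B8 = {1, 5}
Tree: B1–B2, B2–B3, B3–B4, B2–B5, B2–B6, B3–B7, B4–B8

Every bag has size at most 2, so the width is 2 − 1 = 1 and tw(G) ≤ 1. Since G has at least one edge (e.g. 6–4), it is not an edgeless graph, so tw(G) ≥ 1. Hence tw(G) = 1 exactly.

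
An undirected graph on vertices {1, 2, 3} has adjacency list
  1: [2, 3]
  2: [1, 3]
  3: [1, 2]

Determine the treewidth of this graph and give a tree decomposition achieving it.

A single bag containing all 3 vertices is trivially a valid decomposition of width 2. On the other hand G contains the 3-clique {1, 2, 3}. A clique must lie in a single bag of any decomposition, so no decomposition can have width below 2. The upper and lower bounds meet at 2, so that is the treewidth.

Treewidth 2.
One optimal decomposition is:
Bags: B1 = {1, 2, 3}
Tree: (single bag)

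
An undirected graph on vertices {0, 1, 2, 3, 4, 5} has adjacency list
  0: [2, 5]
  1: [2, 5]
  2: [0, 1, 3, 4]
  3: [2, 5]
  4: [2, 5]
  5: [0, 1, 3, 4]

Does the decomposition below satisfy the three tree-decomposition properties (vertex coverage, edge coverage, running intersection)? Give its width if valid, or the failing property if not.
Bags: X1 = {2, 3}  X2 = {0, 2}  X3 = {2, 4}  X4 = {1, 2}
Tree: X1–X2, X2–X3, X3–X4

No — vertex 5 appears in no bag.

A tree decomposition must satisfy three properties: every vertex lies in some bag; for every edge, both endpoints lie together in some bag; and for every vertex, the bags containing it form a connected subtree. Here vertex 5 appears in no bag, so the decomposition is invalid.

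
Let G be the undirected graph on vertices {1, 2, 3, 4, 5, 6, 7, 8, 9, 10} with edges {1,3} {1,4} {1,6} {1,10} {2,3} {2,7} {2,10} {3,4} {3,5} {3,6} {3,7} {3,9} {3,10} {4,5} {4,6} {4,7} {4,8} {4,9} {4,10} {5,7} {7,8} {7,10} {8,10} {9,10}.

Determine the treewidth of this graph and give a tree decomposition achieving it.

Treewidth 3.
One such decomposition:
Bags: B1 = {3, 4, 7, 10}  B2 = {3, 4, 9, 10}  B3 = {1, 3, 4, 10}  B4 = {3, 4, 5, 7}  B5 = {2, 3, 7, 10}  B6 = {1, 3, 4, 6}  B7 = {4, 7, 8, 10}
Tree: B1–B2, B2–B3, B1–B4, B1–B5, B3–B6, B1–B7

Every bag has size at most 4, so the width is 4 − 1 = 3 and tw(G) ≤ 3. For the lower bound, the 4 vertices {4, 7, 8, 10} are pairwise adjacent, and any tree decomposition puts a clique entirely inside one bag — forcing width ≥ 3. Therefore the treewidth is 3.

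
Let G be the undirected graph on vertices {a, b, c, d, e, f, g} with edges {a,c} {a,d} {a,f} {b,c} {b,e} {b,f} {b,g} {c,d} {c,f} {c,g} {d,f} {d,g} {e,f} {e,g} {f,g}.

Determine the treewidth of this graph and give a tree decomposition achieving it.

Every bag has size at most 4, so the width is 4 − 1 = 3 and tw(G) ≤ 3. For the lower bound, the 4 vertices {b, e, f, g} are pairwise adjacent, and any tree decomposition puts a clique entirely inside one bag — forcing width ≥ 3. Combining the bounds, tw(G) = 3.

Treewidth 3.
Bags: B1 = {b, c, f, g}  B2 = {c, d, f, g}  B3 = {a, c, d, f}  B4 = {b, e, f, g}
Tree: B1–B2, B2–B3, B1–B4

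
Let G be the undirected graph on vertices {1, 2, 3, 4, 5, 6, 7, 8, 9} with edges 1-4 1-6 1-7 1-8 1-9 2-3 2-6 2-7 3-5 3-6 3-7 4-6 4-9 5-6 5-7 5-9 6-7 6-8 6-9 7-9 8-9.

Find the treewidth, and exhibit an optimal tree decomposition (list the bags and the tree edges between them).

Each bag holds 4 vertices, so the decomposition has width 3, which upper-bounds the treewidth. On the other hand G contains the 4-clique {1, 6, 8, 9}. A clique must lie in a single bag of any decomposition, so no decomposition can have width below 3. Therefore the treewidth is 3.

Treewidth 3.
One optimal decomposition is:
Bags: B1 = {5, 6, 7, 9}  B2 = {1, 6, 7, 9}  B3 = {1, 4, 6, 9}  B4 = {3, 5, 6, 7}  B5 = {2, 3, 6, 7}  B6 = {1, 6, 8, 9}
Tree: B1–B2, B2–B3, B1–B4, B4–B5, B3–B6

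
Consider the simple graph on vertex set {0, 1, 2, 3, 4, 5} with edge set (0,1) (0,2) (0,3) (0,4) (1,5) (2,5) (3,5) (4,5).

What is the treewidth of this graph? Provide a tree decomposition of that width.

Treewidth 2.
Bags: B1 = {0, 2, 5}  B2 = {0, 4, 5}  B3 = {0, 1, 5}  B4 = {0, 3, 5}
Tree: B1–B2, B2–B3, B3–B4

Every bag has size at most 3, so the width is 3 − 1 = 2 and tw(G) ≤ 2. The edges 5–2–0–4–5 form a cycle, so G is not a tree and its treewidth is at least 2. Combining the bounds, tw(G) = 2.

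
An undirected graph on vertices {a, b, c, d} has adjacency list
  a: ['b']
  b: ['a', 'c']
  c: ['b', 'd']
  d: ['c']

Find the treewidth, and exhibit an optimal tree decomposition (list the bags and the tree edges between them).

Every bag has size at most 2, so the width is 2 − 1 = 1 and tw(G) ≤ 1. G has an edge, so its treewidth is at least 1. Hence tw(G) = 1 exactly.

Treewidth 1.
Bags: B1 = {c, d}  B2 = {b, c}  B3 = {a, b}
Tree: B1–B2, B2–B3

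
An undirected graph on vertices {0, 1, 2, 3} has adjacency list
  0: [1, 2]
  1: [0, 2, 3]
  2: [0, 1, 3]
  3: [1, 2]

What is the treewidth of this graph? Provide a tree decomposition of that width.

Each bag holds 3 vertices, so the decomposition has width 2, which upper-bounds the treewidth. For the lower bound, the 3 vertices {0, 1, 2} are pairwise adjacent, and any tree decomposition puts a clique entirely inside one bag — forcing width ≥ 2. Combining the bounds, tw(G) = 2.

Treewidth 2.
One optimal decomposition is:
Bags: B1 = {0, 1, 2}  B2 = {1, 2, 3}
Tree: B1–B2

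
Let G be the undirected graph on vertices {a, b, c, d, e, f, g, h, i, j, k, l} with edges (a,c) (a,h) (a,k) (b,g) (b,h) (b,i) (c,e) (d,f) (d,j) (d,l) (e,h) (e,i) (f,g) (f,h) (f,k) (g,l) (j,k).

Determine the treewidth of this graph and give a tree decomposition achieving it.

Each bag holds 4 vertices, so the decomposition has width 3, which upper-bounds the treewidth. For the lower bound: the 4 vertex sets {d,j,l}, {k}, {f}, {a,b,g,h} are disjoint, each induces a connected subgraph, and every pair is joined by at least one edge of G. Contracting each set to a single vertex therefore yields K_{4} as a minor, and since treewidth is minor-monotone, tw(G) ≥ tw(K_{4}) = 3. Therefore the treewidth is 3.

Treewidth 3.
One optimal decomposition is:
Bags: B1 = {d, j, k, l}  B2 = {d, f, k, l}  B3 = {f, g, k, l}  B4 = {a, f, g, k}  B5 = {a, f, g, h}  B6 = {a, b, g, h}  B7 = {a, b, c, h}  B8 = {b, c, e, h}  B9 = {b, c, e, i}
Tree: B1–B2, B2–B3, B3–B4, B4–B5, B5–B6, B6–B7, B7–B8, B8–B9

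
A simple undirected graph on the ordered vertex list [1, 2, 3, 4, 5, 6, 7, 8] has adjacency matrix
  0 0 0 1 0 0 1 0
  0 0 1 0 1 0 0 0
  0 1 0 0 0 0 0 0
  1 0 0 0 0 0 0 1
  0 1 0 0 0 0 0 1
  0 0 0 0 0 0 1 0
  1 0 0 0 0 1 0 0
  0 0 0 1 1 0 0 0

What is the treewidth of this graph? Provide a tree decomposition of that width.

Treewidth 1.
One optimal decomposition is:
Bags: B1 = {6, 7}  B2 = {1, 7}  B3 = {1, 4}  B4 = {4, 8}  B5 = {5, 8}  B6 = {2, 5}  B7 = {2, 3}
Tree: B1–B2, B2–B3, B3–B4, B4–B5, B5–B6, B6–B7

Every bag has size at most 2, so the width is 2 − 1 = 1 and tw(G) ≤ 1. G has an edge, so its treewidth is at least 1. Therefore the treewidth is 1.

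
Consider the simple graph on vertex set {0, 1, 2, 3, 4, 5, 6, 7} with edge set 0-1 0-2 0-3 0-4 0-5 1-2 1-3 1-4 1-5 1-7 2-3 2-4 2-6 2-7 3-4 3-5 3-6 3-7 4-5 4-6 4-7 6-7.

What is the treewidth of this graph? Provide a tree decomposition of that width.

Every bag has size at most 5, so the width is 5 − 1 = 4 and tw(G) ≤ 4. On the other hand G contains the 5-clique {0, 1, 2, 3, 4}. A clique must lie in a single bag of any decomposition, so no decomposition can have width below 4. Combining the bounds, tw(G) = 4.

Treewidth 4.
One optimal decomposition is:
Bags: B1 = {2, 3, 4, 6, 7}  B2 = {1, 2, 3, 4, 7}  B3 = {0, 1, 2, 3, 4}  B4 = {0, 1, 3, 4, 5}
Tree: B1–B2, B2–B3, B3–B4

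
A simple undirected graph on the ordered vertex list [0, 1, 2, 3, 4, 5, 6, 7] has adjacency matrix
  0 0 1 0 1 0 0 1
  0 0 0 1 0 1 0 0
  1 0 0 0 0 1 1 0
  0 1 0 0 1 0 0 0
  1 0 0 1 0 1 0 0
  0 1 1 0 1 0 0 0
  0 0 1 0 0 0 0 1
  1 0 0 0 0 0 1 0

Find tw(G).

2

A width-2 tree decomposition is:
Bags: B1 = {0, 6, 7}  B2 = {0, 2, 6}  B3 = {0, 2, 4}  B4 = {2, 4, 5}  B5 = {3, 4, 5}  B6 = {1, 3, 5}
Tree: B1–B2, B2–B3, B3–B4, B4–B5, B5–B6
Every bag has size at most 3, so the width is 3 − 1 = 2 and tw(G) ≤ 2. Since 7–6–2–0–7 is a cycle in G, G is not acyclic. Forests are exactly the graphs of treewidth ≤ 1, so tw(G) ≥ 2. Combining the bounds, tw(G) = 2.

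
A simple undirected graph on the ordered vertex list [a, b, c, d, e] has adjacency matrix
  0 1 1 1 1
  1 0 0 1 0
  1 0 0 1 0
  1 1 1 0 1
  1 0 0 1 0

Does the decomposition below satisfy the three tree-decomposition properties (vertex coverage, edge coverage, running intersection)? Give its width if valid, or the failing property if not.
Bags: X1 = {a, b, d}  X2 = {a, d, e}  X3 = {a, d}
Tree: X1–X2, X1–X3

A tree decomposition must satisfy three properties: every vertex lies in some bag; for every edge, both endpoints lie together in some bag; and for every vertex, the bags containing it form a connected subtree. Here vertex c appears in no bag, so the decomposition is invalid.

No — vertex c appears in no bag.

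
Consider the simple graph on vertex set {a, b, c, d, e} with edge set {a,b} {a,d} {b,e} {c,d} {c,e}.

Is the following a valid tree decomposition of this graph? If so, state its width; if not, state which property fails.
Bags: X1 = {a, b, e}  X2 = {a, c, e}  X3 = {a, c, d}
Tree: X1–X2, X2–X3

Every vertex of G appears in some bag (union = {a, b, c, d, e}); every edge is covered by a bag; and for each vertex v the set of bags containing v is connected in the bag tree. The decomposition is therefore valid. The largest bag has 3 vertices, so the width is 2.

Yes; width 2.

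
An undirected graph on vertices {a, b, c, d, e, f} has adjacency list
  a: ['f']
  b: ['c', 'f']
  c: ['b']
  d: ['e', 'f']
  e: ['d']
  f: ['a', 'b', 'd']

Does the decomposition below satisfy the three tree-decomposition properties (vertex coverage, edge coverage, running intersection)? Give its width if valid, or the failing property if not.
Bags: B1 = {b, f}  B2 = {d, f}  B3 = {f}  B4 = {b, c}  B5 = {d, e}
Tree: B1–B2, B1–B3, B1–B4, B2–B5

A tree decomposition must satisfy three properties: every vertex lies in some bag; for every edge, both endpoints lie together in some bag; and for every vertex, the bags containing it form a connected subtree. Here vertex a appears in no bag, so the decomposition is invalid.

No — vertex a appears in no bag.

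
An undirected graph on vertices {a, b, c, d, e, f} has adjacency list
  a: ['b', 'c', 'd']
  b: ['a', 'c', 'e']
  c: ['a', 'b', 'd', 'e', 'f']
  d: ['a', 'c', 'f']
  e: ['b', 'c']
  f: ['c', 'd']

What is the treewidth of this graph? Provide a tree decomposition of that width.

Treewidth 2.
One optimal decomposition is:
Bags: B1 = {a, b, c}  B2 = {b, c, e}  B3 = {a, c, d}  B4 = {c, d, f}
Tree: B1–B2, B1–B3, B3–B4

Every bag has size at most 3, so the width is 3 − 1 = 2 and tw(G) ≤ 2. On the other hand G contains the 3-clique {c, d, f}. A clique must lie in a single bag of any decomposition, so no decomposition can have width below 2. Therefore the treewidth is 2.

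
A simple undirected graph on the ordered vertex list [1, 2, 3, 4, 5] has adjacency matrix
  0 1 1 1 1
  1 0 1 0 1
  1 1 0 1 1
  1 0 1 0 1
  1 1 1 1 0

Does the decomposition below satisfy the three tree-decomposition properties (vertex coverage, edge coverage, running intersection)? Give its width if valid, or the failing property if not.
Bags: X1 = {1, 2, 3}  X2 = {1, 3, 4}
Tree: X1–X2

No — vertex 5 appears in no bag.

A tree decomposition must satisfy three properties: every vertex lies in some bag; for every edge, both endpoints lie together in some bag; and for every vertex, the bags containing it form a connected subtree. Here vertex 5 appears in no bag, so the decomposition is invalid.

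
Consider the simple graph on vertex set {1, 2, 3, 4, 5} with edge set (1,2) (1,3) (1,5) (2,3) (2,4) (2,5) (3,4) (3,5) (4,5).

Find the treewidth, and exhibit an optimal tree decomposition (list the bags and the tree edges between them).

Treewidth 3.
One optimal decomposition is:
Bags: B1 = {2, 3, 4, 5}  B2 = {1, 2, 3, 5}
Tree: B1–B2

Each bag holds 4 vertices, so the decomposition has width 3, which upper-bounds the treewidth. On the other hand G contains the 4-clique {1, 2, 3, 5}. A clique must lie in a single bag of any decomposition, so no decomposition can have width below 3. Hence tw(G) = 3 exactly.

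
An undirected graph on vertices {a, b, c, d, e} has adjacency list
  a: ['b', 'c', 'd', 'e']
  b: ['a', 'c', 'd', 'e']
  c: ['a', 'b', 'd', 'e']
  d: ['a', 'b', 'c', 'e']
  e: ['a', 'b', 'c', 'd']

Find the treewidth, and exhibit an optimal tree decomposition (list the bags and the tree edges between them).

Treewidth 4.
Bags: B1 = {a, b, c, d, e}
Tree: (single bag)

A single bag containing all 5 vertices is trivially a valid decomposition of width 4. Conversely, {a, b, c, d, e} is a clique of size 5, and the vertices of any clique must share a bag in every tree decomposition; so some bag has ≥ 5 vertices and tw(G) ≥ 4. The upper and lower bounds meet at 4, so that is the treewidth.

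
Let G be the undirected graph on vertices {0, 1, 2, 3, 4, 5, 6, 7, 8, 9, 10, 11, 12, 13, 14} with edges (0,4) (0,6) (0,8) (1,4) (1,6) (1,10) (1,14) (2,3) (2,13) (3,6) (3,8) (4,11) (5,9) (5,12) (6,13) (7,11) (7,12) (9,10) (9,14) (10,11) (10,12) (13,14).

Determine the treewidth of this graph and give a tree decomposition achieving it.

Every bag has size at most 4, so the width is 4 − 1 = 3 and tw(G) ≤ 3. For the lower bound: the 4 vertex sets {2,3,8}, {13}, {6}, {0,1,4,14} are disjoint, each induces a connected subgraph, and every pair is joined by at least one edge of G. Contracting each set to a single vertex therefore yields K_{4} as a minor, and since treewidth is minor-monotone, tw(G) ≥ tw(K_{4}) = 3. Therefore the treewidth is 3.

Treewidth 3.
One such decomposition:
Bags: B1 = {2, 3, 8, 13}  B2 = {3, 6, 8, 13}  B3 = {0, 6, 8, 13}  B4 = {0, 6, 13, 14}  B5 = {0, 1, 6, 14}  B6 = {0, 1, 4, 14}  B7 = {1, 4, 9, 14}  B8 = {1, 4, 9, 10}  B9 = {4, 9, 10, 11}  B10 = {5, 9, 10, 11}  B11 = {5, 10, 11, 12}  B12 = {5, 7, 11, 12}
Tree: B1–B2, B2–B3, B3–B4, B4–B5, B5–B6, B6–B7, B7–B8, B8–B9, B9–B10, B10–B11, B11–B12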